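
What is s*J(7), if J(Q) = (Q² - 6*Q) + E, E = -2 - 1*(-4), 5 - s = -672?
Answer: 6093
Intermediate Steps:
s = 677 (s = 5 - 1*(-672) = 5 + 672 = 677)
E = 2 (E = -2 + 4 = 2)
J(Q) = 2 + Q² - 6*Q (J(Q) = (Q² - 6*Q) + 2 = 2 + Q² - 6*Q)
s*J(7) = 677*(2 + 7² - 6*7) = 677*(2 + 49 - 42) = 677*9 = 6093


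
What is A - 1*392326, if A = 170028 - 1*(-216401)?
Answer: -5897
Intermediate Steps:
A = 386429 (A = 170028 + 216401 = 386429)
A - 1*392326 = 386429 - 1*392326 = 386429 - 392326 = -5897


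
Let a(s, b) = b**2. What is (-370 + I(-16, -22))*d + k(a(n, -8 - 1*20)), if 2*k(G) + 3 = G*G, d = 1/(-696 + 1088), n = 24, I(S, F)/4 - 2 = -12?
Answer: 60235789/196 ≈ 3.0733e+5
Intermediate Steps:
I(S, F) = -40 (I(S, F) = 8 + 4*(-12) = 8 - 48 = -40)
d = 1/392 ≈ 0.0025510
k(G) = -3/2 + G**2/2 (k(G) = -3/2 + (G*G)/2 = -3/2 + G**2/2)
(-370 + I(-16, -22))*d + k(a(n, -8 - 1*20)) = (-370 - 40)*(1/392) + (-3/2 + ((-8 - 1*20)**2)**2/2) = -410*1/392 + (-3/2 + ((-8 - 20)**2)**2/2) = -205/196 + (-3/2 + ((-28)**2)**2/2) = -205/196 + (-3/2 + (1/2)*784**2) = -205/196 + (-3/2 + (1/2)*614656) = -205/196 + (-3/2 + 307328) = -205/196 + 614653/2 = 60235789/196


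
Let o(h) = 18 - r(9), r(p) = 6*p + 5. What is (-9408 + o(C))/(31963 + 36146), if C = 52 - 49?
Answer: -9449/68109 ≈ -0.13873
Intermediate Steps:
r(p) = 5 + 6*p
C = 3
o(h) = -41 (o(h) = 18 - (5 + 6*9) = 18 - (5 + 54) = 18 - 1*59 = 18 - 59 = -41)
(-9408 + o(C))/(31963 + 36146) = (-9408 - 41)/(31963 + 36146) = -9449/68109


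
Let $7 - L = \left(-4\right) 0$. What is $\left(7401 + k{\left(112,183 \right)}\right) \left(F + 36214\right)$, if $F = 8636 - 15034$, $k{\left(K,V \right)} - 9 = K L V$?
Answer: $4498697712$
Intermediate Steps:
$L = 7$ ($L = 7 - \left(-4\right) 0 = 7 - 0 = 7 + 0 = 7$)
$k{\left(K,V \right)} = 9 + 7 K V$ ($k{\left(K,V \right)} = 9 + K 7 V = 9 + 7 K V$)
$F = -6398$ ($F = 8636 - 15034 = -6398$)
$\left(7401 + k{\left(112,183 \right)}\right) \left(F + 36214\right) = \left(7401 + \left(9 + 7 \cdot 112 \cdot 183\right)\right) \left(-6398 + 36214\right) = \left(7401 + \left(9 + 143472\right)\right) 29816 = \left(7401 + 143481\right) 29816 = 150882 \cdot 29816 = 4498697712$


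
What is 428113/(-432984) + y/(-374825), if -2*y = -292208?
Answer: -223728149561/162293227800 ≈ -1.3785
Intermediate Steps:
y = 146104 (y = -1/2*(-292208) = 146104)
428113/(-432984) + y/(-374825) = 428113/(-432984) + 146104/(-374825) = 428113*(-1/432984) + 146104*(-1/374825) = -428113/432984 - 146104/374825 = -223728149561/162293227800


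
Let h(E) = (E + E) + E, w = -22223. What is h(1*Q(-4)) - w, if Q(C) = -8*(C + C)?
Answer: 22415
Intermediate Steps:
Q(C) = -16*C
h(E) = 3*E (h(E) = 2*E + E = 3*E)
h(1*Q(-4)) - w = 3*(1*(-16*(-4))) - 1*(-22223) = 3*(1*64) + 22223 = 3*64 + 22223 = 192 + 22223 = 22415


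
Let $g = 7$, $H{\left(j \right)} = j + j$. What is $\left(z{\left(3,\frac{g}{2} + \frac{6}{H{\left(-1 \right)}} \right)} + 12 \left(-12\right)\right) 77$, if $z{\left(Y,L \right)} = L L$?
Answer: $- \frac{44275}{4} \approx -11069.0$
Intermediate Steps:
$H{\left(j \right)} = 2 j$
$z{\left(Y,L \right)} = L^{2}$
$\left(z{\left(3,\frac{g}{2} + \frac{6}{H{\left(-1 \right)}} \right)} + 12 \left(-12\right)\right) 77 = \left(\left(\frac{7}{2} + \frac{6}{2 \left(-1\right)}\right)^{2} + 12 \left(-12\right)\right) 77 = \left(\left(7 \cdot \frac{1}{2} + \frac{6}{-2}\right)^{2} - 144\right) 77 = \left(\left(\frac{7}{2} + 6 \left(- \frac{1}{2}\right)\right)^{2} - 144\right) 77 = \left(\left(\frac{7}{2} - 3\right)^{2} - 144\right) 77 = \left(\left(\frac{1}{2}\right)^{2} - 144\right) 77 = \left(\frac{1}{4} - 144\right) 77 = \left(- \frac{575}{4}\right) 77 = - \frac{44275}{4}$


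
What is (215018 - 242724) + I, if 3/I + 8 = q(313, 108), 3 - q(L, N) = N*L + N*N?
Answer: -1259874941/45473 ≈ -27706.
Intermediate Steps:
q(L, N) = 3 - N**2 - L*N (q(L, N) = 3 - (N*L + N*N) = 3 - (L*N + N**2) = 3 - (N**2 + L*N) = 3 + (-N**2 - L*N) = 3 - N**2 - L*N)
I = -3/45473 (I = 3/(-8 + (3 - 1*108**2 - 1*313*108)) = 3/(-8 + (3 - 1*11664 - 33804)) = 3/(-8 + (3 - 11664 - 33804)) = 3/(-8 - 45465) = 3/(-45473) = 3*(-1/45473) = -3/45473 ≈ -6.5973e-5)
(215018 - 242724) + I = (215018 - 242724) - 3/45473 = -27706 - 3/45473 = -1259874941/45473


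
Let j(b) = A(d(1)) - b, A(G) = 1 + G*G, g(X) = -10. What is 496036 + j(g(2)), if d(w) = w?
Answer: 496048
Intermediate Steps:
A(G) = 1 + G²
j(b) = 2 - b (j(b) = (1 + 1²) - b = (1 + 1) - b = 2 - b)
496036 + j(g(2)) = 496036 + (2 - 1*(-10)) = 496036 + (2 + 10) = 496036 + 12 = 496048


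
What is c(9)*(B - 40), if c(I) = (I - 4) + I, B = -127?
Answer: -2338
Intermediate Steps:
c(I) = -4 + 2*I (c(I) = (-4 + I) + I = -4 + 2*I)
c(9)*(B - 40) = (-4 + 2*9)*(-127 - 40) = (-4 + 18)*(-167) = 14*(-167) = -2338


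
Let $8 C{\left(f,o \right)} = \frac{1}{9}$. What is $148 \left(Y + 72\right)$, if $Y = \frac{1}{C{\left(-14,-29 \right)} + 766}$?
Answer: $\frac{587721024}{55153} \approx 10656.0$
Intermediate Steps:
$C{\left(f,o \right)} = \frac{1}{72}$ ($C{\left(f,o \right)} = \frac{1}{8 \cdot 9} = \frac{1}{8} \cdot \frac{1}{9} = \frac{1}{72}$)
$Y = \frac{72}{55153}$ ($Y = \frac{1}{\frac{1}{72} + 766} = \frac{1}{\frac{55153}{72}} = \frac{72}{55153} \approx 0.0013055$)
$148 \left(Y + 72\right) = 148 \left(\frac{72}{55153} + 72\right) = 148 \cdot \frac{3971088}{55153} = \frac{587721024}{55153}$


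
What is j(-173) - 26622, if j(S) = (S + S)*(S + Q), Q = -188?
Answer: 98284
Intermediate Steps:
j(S) = 2*S*(-188 + S) (j(S) = (S + S)*(S - 188) = (2*S)*(-188 + S) = 2*S*(-188 + S))
j(-173) - 26622 = 2*(-173)*(-188 - 173) - 26622 = 2*(-173)*(-361) - 26622 = 124906 - 26622 = 98284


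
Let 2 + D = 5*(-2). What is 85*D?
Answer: -1020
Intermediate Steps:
D = -12 (D = -2 + 5*(-2) = -2 - 10 = -12)
85*D = 85*(-12) = -1020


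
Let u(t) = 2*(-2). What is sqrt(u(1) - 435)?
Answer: I*sqrt(439) ≈ 20.952*I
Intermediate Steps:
u(t) = -4
sqrt(u(1) - 435) = sqrt(-4 - 435) = sqrt(-439) = I*sqrt(439)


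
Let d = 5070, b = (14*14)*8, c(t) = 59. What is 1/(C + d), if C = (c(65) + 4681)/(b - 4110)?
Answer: 1271/6441600 ≈ 0.00019731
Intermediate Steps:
b = 1568 (b = 196*8 = 1568)
C = -2370/1271 (C = (59 + 4681)/(1568 - 4110) = 4740/(-2542) = 4740*(-1/2542) = -2370/1271 ≈ -1.8647)
1/(C + d) = 1/(-2370/1271 + 5070) = 1/(6441600/1271) = 1271/6441600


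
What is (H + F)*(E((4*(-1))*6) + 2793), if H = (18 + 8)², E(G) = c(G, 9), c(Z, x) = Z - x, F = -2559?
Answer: -5197080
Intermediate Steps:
E(G) = -9 + G (E(G) = G - 1*9 = G - 9 = -9 + G)
H = 676 (H = 26² = 676)
(H + F)*(E((4*(-1))*6) + 2793) = (676 - 2559)*((-9 + (4*(-1))*6) + 2793) = -1883*((-9 - 4*6) + 2793) = -1883*((-9 - 24) + 2793) = -1883*(-33 + 2793) = -1883*2760 = -5197080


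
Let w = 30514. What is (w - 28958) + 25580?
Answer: 27136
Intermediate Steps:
(w - 28958) + 25580 = (30514 - 28958) + 25580 = 1556 + 25580 = 27136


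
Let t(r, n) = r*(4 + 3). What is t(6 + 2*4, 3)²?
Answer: 9604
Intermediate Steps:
t(r, n) = 7*r (t(r, n) = r*7 = 7*r)
t(6 + 2*4, 3)² = (7*(6 + 2*4))² = (7*(6 + 8))² = (7*14)² = 98² = 9604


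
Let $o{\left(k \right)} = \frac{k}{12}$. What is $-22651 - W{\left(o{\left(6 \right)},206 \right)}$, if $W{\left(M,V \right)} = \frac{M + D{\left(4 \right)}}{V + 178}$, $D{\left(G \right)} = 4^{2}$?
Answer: $- \frac{5798667}{256} \approx -22651.0$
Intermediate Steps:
$D{\left(G \right)} = 16$
$o{\left(k \right)} = \frac{k}{12}$ ($o{\left(k \right)} = k \frac{1}{12} = \frac{k}{12}$)
$W{\left(M,V \right)} = \frac{16 + M}{178 + V}$ ($W{\left(M,V \right)} = \frac{M + 16}{V + 178} = \frac{16 + M}{178 + V}$)
$-22651 - W{\left(o{\left(6 \right)},206 \right)} = -22651 - \frac{16 + \frac{1}{12} \cdot 6}{178 + 206} = -22651 - \frac{16 + \frac{1}{2}}{384} = -22651 - \frac{1}{384} \cdot \frac{33}{2} = -22651 - \frac{11}{256} = - \frac{5798667}{256}$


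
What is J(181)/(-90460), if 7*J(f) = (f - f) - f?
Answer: 181/633220 ≈ 0.00028584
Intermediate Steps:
J(f) = -f/7 (J(f) = ((f - f) - f)/7 = (0 - f)/7 = (-f)/7 = -f/7)
J(181)/(-90460) = -⅐*181/(-90460) = -181/7*(-1/90460) = 181/633220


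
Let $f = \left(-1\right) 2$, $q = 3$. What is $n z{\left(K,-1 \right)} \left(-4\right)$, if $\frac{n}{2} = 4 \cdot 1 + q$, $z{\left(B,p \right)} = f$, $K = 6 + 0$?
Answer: $112$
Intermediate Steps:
$f = -2$
$K = 6$
$z{\left(B,p \right)} = -2$
$n = 14$ ($n = 2 \left(4 \cdot 1 + 3\right) = 2 \left(4 + 3\right) = 2 \cdot 7 = 14$)
$n z{\left(K,-1 \right)} \left(-4\right) = 14 \left(\left(-2\right) \left(-4\right)\right) = 14 \cdot 8 = 112$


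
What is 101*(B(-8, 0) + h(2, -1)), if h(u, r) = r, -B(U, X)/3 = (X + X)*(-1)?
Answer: -101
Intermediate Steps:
B(U, X) = 6*X (B(U, X) = -3*(X + X)*(-1) = -3*2*X*(-1) = -(-6)*X = 6*X)
101*(B(-8, 0) + h(2, -1)) = 101*(6*0 - 1) = 101*(0 - 1) = 101*(-1) = -101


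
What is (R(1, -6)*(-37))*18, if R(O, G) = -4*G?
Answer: -15984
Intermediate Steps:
(R(1, -6)*(-37))*18 = (-4*(-6)*(-37))*18 = (24*(-37))*18 = -888*18 = -15984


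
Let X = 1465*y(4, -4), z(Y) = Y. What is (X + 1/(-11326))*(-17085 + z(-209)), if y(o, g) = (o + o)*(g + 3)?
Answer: 1147809014487/5663 ≈ 2.0269e+8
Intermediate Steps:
y(o, g) = 2*o*(3 + g) (y(o, g) = (2*o)*(3 + g) = 2*o*(3 + g))
X = -11720 (X = 1465*(2*4*(3 - 4)) = 1465*(2*4*(-1)) = 1465*(-8) = -11720)
(X + 1/(-11326))*(-17085 + z(-209)) = (-11720 + 1/(-11326))*(-17085 - 209) = (-11720 - 1/11326)*(-17294) = -132740721/11326*(-17294) = 1147809014487/5663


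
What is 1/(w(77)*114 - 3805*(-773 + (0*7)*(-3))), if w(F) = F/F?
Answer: 1/2941379 ≈ 3.3998e-7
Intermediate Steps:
w(F) = 1
1/(w(77)*114 - 3805*(-773 + (0*7)*(-3))) = 1/(1*114 - 3805*(-773 + (0*7)*(-3))) = 1/(114 - 3805*(-773 + 0*(-3))) = 1/(114 - 3805*(-773 + 0)) = 1/(114 - 3805*(-773)) = 1/(114 + 2941265) = 1/2941379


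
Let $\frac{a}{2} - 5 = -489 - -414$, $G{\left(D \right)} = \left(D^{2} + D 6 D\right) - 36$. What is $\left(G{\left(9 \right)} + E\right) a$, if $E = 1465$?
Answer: $-279440$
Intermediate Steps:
$G{\left(D \right)} = -36 + 7 D^{2}$ ($G{\left(D \right)} = \left(D^{2} + 6 D D\right) - 36 = \left(D^{2} + 6 D^{2}\right) - 36 = 7 D^{2} - 36 = -36 + 7 D^{2}$)
$a = -140$ ($a = 10 + 2 \left(-489 - -414\right) = 10 + 2 \left(-489 + 414\right) = 10 + 2 \left(-75\right) = 10 - 150 = -140$)
$\left(G{\left(9 \right)} + E\right) a = \left(\left(-36 + 7 \cdot 9^{2}\right) + 1465\right) \left(-140\right) = \left(\left(-36 + 7 \cdot 81\right) + 1465\right) \left(-140\right) = \left(\left(-36 + 567\right) + 1465\right) \left(-140\right) = \left(531 + 1465\right) \left(-140\right) = 1996 \left(-140\right) = -279440$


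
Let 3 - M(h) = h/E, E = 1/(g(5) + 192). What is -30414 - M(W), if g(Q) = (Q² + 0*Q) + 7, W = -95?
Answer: -51697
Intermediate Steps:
g(Q) = 7 + Q² (g(Q) = (Q² + 0) + 7 = Q² + 7 = 7 + Q²)
E = 1/224 (E = 1/((7 + 5²) + 192) = 1/((7 + 25) + 192) = 1/(32 + 192) = 1/224 ≈ 0.0044643)
M(h) = 3 - 224*h (M(h) = 3 - h/1/224 = 3 - h*224 = 3 - 224*h)
-30414 - M(W) = -30414 - (3 - 224*(-95)) = -30414 - (3 + 21280) = -30414 - 1*21283 = -30414 - 21283 = -51697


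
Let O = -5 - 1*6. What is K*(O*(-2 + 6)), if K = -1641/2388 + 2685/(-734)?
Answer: 13963169/73033 ≈ 191.19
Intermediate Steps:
K = -1269379/292132 (K = -1641*1/2388 + 2685*(-1/734) = -547/796 - 2685/734 = -1269379/292132 ≈ -4.3452)
O = -11 (O = -5 - 6 = -11)
K*(O*(-2 + 6)) = -(-13963169)*(-2 + 6)/292132 = -(-13963169)*4/292132 = -1269379/292132*(-44) = 13963169/73033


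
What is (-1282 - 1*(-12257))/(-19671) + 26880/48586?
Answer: -2237435/477867603 ≈ -0.0046821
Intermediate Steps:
(-1282 - 1*(-12257))/(-19671) + 26880/48586 = (-1282 + 12257)*(-1/19671) + 26880*(1/48586) = 10975*(-1/19671) + 13440/24293 = -10975/19671 + 13440/24293 = -2237435/477867603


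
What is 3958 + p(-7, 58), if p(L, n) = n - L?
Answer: 4023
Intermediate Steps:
3958 + p(-7, 58) = 3958 + (58 - 1*(-7)) = 3958 + (58 + 7) = 3958 + 65 = 4023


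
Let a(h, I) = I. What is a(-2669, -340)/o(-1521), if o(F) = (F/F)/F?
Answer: 517140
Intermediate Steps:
o(F) = 1/F
a(-2669, -340)/o(-1521) = -340/(1/(-1521)) = -340/(-1/1521) = -340*(-1521) = 517140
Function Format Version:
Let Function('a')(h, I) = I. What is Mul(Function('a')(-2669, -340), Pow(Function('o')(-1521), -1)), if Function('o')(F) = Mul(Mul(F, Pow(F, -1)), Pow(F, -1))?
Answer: 517140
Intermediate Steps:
Function('o')(F) = Pow(F, -1) (Function('o')(F) = Mul(1, Pow(F, -1)) = Pow(F, -1))
Mul(Function('a')(-2669, -340), Pow(Function('o')(-1521), -1)) = Mul(-340, Pow(Pow(-1521, -1), -1)) = Mul(-340, Pow(Rational(-1, 1521), -1)) = Mul(-340, -1521) = 517140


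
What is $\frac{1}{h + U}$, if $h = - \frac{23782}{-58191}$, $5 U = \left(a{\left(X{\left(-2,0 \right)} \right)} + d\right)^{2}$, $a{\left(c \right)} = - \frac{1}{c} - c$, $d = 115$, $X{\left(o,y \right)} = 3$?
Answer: $\frac{174573}{435437011} \approx 0.00040091$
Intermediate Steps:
$a{\left(c \right)} = - c - \frac{1}{c}$
$U = \frac{22445}{9}$ ($U = \frac{\left(\left(\left(-1\right) 3 - \frac{1}{3}\right) + 115\right)^{2}}{5} = \frac{\left(\left(-3 - \frac{1}{3}\right) + 115\right)^{2}}{5} = \frac{\left(- \frac{10}{3} + 115\right)^{2}}{5} = \frac{\left(\frac{335}{3}\right)^{2}}{5} = \frac{1}{5} \cdot \frac{112225}{9} = \frac{22445}{9} \approx 2493.9$)
$h = \frac{23782}{58191}$ ($h = \left(-23782\right) \left(- \frac{1}{58191}\right) = \frac{23782}{58191} \approx 0.40869$)
$\frac{1}{h + U} = \frac{1}{\frac{23782}{58191} + \frac{22445}{9}} = \frac{1}{\frac{435437011}{174573}} = \frac{174573}{435437011}$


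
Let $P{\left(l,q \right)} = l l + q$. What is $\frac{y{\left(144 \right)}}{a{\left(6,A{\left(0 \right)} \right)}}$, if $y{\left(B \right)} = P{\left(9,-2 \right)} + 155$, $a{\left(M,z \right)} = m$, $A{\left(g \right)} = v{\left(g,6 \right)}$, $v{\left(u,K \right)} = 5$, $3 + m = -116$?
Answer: $- \frac{234}{119} \approx -1.9664$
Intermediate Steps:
$m = -119$ ($m = -3 - 116 = -119$)
$A{\left(g \right)} = 5$
$a{\left(M,z \right)} = -119$
$P{\left(l,q \right)} = q + l^{2}$ ($P{\left(l,q \right)} = l^{2} + q = q + l^{2}$)
$y{\left(B \right)} = 234$ ($y{\left(B \right)} = \left(-2 + 9^{2}\right) + 155 = \left(-2 + 81\right) + 155 = 79 + 155 = 234$)
$\frac{y{\left(144 \right)}}{a{\left(6,A{\left(0 \right)} \right)}} = \frac{234}{-119} = 234 \left(- \frac{1}{119}\right) = - \frac{234}{119}$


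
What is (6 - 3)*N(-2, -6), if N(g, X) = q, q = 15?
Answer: 45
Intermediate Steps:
N(g, X) = 15
(6 - 3)*N(-2, -6) = (6 - 3)*15 = 3*15 = 45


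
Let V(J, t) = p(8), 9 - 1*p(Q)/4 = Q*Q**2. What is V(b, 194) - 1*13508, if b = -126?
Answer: -15520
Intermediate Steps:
p(Q) = 36 - 4*Q**3 (p(Q) = 36 - 4*Q*Q**2 = 36 - 4*Q**3)
V(J, t) = -2012 (V(J, t) = 36 - 4*8**3 = 36 - 4*512 = 36 - 2048 = -2012)
V(b, 194) - 1*13508 = -2012 - 1*13508 = -2012 - 13508 = -15520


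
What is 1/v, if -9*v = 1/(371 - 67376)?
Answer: 603045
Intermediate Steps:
v = 1/603045 (v = -1/(9*(371 - 67376)) = -⅑/(-67005) = -⅑*(-1/67005) = 1/603045 ≈ 1.6583e-6)
1/v = 1/(1/603045) = 603045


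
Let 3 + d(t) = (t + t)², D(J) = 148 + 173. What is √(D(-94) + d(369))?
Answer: √544962 ≈ 738.22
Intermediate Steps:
D(J) = 321
d(t) = -3 + 4*t² (d(t) = -3 + (t + t)² = -3 + (2*t)² = -3 + 4*t²)
√(D(-94) + d(369)) = √(321 + (-3 + 4*369²)) = √(321 + (-3 + 4*136161)) = √(321 + (-3 + 544644)) = √(321 + 544641) = √544962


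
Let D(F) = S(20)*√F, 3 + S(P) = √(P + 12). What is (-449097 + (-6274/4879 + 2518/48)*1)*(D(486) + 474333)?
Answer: -8313708839061197/39032 - 157744410681*√3/4879 + 473233232043*√6/39032 ≈ -2.1302e+11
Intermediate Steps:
S(P) = -3 + √(12 + P) (S(P) = -3 + √(P + 12) = -3 + √(12 + P))
D(F) = √F*(-3 + 4*√2) (D(F) = (-3 + √(12 + 20))*√F = (-3 + √32)*√F = (-3 + 4*√2)*√F = √F*(-3 + 4*√2))
(-449097 + (-6274/4879 + 2518/48)*1)*(D(486) + 474333) = (-449097 + (-6274/4879 + 2518/48)*1)*(√486*(-3 + 4*√2) + 474333) = (-449097 + (-6274*1/4879 + 2518*(1/48))*1)*((9*√6)*(-3 + 4*√2) + 474333) = (-449097 + (-6274/4879 + 1259/24)*1)*(9*√6*(-3 + 4*√2) + 474333) = (-449097 + (5992085/117096)*1)*(474333 + 9*√6*(-3 + 4*√2)) = (-449097 + 5992085/117096)*(474333 + 9*√6*(-3 + 4*√2)) = -52581470227*(474333 + 9*√6*(-3 + 4*√2))/117096 = -8313708839061197/39032 - 157744410681*√6*(-3 + 4*√2)/39032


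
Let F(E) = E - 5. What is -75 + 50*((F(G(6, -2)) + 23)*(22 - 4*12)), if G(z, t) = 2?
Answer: -26075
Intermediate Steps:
F(E) = -5 + E
-75 + 50*((F(G(6, -2)) + 23)*(22 - 4*12)) = -75 + 50*(((-5 + 2) + 23)*(22 - 4*12)) = -75 + 50*((-3 + 23)*(22 - 48)) = -75 + 50*(20*(-26)) = -75 + 50*(-520) = -75 - 26000 = -26075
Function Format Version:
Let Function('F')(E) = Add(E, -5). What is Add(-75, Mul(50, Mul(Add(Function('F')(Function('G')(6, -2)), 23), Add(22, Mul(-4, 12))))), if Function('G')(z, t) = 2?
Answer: -26075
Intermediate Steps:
Function('F')(E) = Add(-5, E)
Add(-75, Mul(50, Mul(Add(Function('F')(Function('G')(6, -2)), 23), Add(22, Mul(-4, 12))))) = Add(-75, Mul(50, Mul(Add(Add(-5, 2), 23), Add(22, Mul(-4, 12))))) = Add(-75, Mul(50, Mul(Add(-3, 23), Add(22, -48)))) = Add(-75, Mul(50, Mul(20, -26))) = Add(-75, Mul(50, -520)) = Add(-75, -26000) = -26075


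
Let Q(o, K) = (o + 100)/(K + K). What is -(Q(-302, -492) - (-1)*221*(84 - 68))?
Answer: -1739813/492 ≈ -3536.2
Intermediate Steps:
Q(o, K) = (100 + o)/(2*K) (Q(o, K) = (100 + o)/((2*K)) = (100 + o)*(1/(2*K)) = (100 + o)/(2*K))
-(Q(-302, -492) - (-1)*221*(84 - 68)) = -((½)*(100 - 302)/(-492) - (-1)*221*(84 - 68)) = -((½)*(-1/492)*(-202) - (-1)*221*16) = -(101/492 - (-1)*3536) = -(101/492 - 1*(-3536)) = -(101/492 + 3536) = -1*1739813/492 = -1739813/492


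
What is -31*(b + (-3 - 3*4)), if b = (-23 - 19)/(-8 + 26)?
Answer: 1612/3 ≈ 537.33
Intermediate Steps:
b = -7/3 (b = -42/18 = -42*1/18 = -7/3 ≈ -2.3333)
-31*(b + (-3 - 3*4)) = -31*(-7/3 + (-3 - 3*4)) = -31*(-7/3 + (-3 - 12)) = -31*(-7/3 - 15) = -31*(-52/3) = 1612/3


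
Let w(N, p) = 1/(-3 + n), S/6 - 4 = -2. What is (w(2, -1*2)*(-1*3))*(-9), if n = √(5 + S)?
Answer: 81/8 + 27*√17/8 ≈ 24.040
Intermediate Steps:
S = 12 (S = 24 + 6*(-2) = 24 - 12 = 12)
n = √17 (n = √(5 + 12) = √17 ≈ 4.1231)
w(N, p) = 1/(-3 + √17)
(w(2, -1*2)*(-1*3))*(-9) = ((3/8 + √17/8)*(-1*3))*(-9) = ((3/8 + √17/8)*(-3))*(-9) = (-9/8 - 3*√17/8)*(-9) = 81/8 + 27*√17/8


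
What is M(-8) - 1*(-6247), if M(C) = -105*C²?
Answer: -473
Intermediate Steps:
M(-8) - 1*(-6247) = -105*(-8)² - 1*(-6247) = -105*64 + 6247 = -6720 + 6247 = -473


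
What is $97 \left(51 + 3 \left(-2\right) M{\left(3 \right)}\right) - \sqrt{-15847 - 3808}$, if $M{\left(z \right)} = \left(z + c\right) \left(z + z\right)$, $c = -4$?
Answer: $8439 - i \sqrt{19655} \approx 8439.0 - 140.2 i$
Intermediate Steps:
$M{\left(z \right)} = 2 z \left(-4 + z\right)$ ($M{\left(z \right)} = \left(z - 4\right) \left(z + z\right) = \left(-4 + z\right) 2 z = 2 z \left(-4 + z\right)$)
$97 \left(51 + 3 \left(-2\right) M{\left(3 \right)}\right) - \sqrt{-15847 - 3808} = 97 \left(51 + 3 \left(-2\right) 2 \cdot 3 \left(-4 + 3\right)\right) - \sqrt{-15847 - 3808} = 97 \left(51 - 6 \cdot 2 \cdot 3 \left(-1\right)\right) - \sqrt{-19655} = 97 \left(51 - -36\right) - i \sqrt{19655} = 97 \left(51 + 36\right) - i \sqrt{19655} = 97 \cdot 87 - i \sqrt{19655} = 8439 - i \sqrt{19655}$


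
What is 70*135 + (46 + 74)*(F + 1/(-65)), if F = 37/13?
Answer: 127266/13 ≈ 9789.7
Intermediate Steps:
F = 37/13 (F = 37*(1/13) = 37/13 ≈ 2.8462)
70*135 + (46 + 74)*(F + 1/(-65)) = 70*135 + (46 + 74)*(37/13 + 1/(-65)) = 9450 + 120*(37/13 - 1/65) = 9450 + 120*(184/65) = 9450 + 4416/13 = 127266/13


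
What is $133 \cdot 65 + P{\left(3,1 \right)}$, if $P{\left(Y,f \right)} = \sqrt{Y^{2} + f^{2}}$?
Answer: $8645 + \sqrt{10} \approx 8648.2$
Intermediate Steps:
$133 \cdot 65 + P{\left(3,1 \right)} = 133 \cdot 65 + \sqrt{3^{2} + 1^{2}} = 8645 + \sqrt{9 + 1} = 8645 + \sqrt{10}$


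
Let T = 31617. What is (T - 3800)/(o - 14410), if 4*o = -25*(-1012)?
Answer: -27817/8085 ≈ -3.4406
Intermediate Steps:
o = 6325 (o = (-25*(-1012))/4 = (¼)*25300 = 6325)
(T - 3800)/(o - 14410) = (31617 - 3800)/(6325 - 14410) = 27817/(-8085) = 27817*(-1/8085) = -27817/8085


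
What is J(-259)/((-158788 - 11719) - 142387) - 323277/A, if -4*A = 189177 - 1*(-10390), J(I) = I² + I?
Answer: 65211711413/10407219483 ≈ 6.2660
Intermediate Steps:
J(I) = I + I²
A = -199567/4 (A = -(189177 - 1*(-10390))/4 = -(189177 + 10390)/4 = -¼*199567 = -199567/4 ≈ -49892.)
J(-259)/((-158788 - 11719) - 142387) - 323277/A = (-259*(1 - 259))/((-158788 - 11719) - 142387) - 323277/(-199567/4) = (-259*(-258))/(-170507 - 142387) - 323277*(-4/199567) = 66822/(-312894) + 1293108/199567 = 66822*(-1/312894) + 1293108/199567 = -11137/52149 + 1293108/199567 = 65211711413/10407219483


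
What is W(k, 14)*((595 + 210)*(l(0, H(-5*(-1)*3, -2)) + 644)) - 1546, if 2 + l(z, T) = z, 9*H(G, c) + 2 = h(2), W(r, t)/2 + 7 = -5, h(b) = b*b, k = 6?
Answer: -12404986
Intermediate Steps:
h(b) = b**2
W(r, t) = -24 (W(r, t) = -14 + 2*(-5) = -14 - 10 = -24)
H(G, c) = 2/9 (H(G, c) = -2/9 + (1/9)*2**2 = -2/9 + (1/9)*4 = -2/9 + 4/9 = 2/9)
l(z, T) = -2 + z
W(k, 14)*((595 + 210)*(l(0, H(-5*(-1)*3, -2)) + 644)) - 1546 = -24*(595 + 210)*((-2 + 0) + 644) - 1546 = -19320*(-2 + 644) - 1546 = -19320*642 - 1546 = -24*516810 - 1546 = -12403440 - 1546 = -12404986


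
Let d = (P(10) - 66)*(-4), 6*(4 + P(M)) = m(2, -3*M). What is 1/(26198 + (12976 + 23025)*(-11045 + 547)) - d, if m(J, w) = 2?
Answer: -315934682803/1133736900 ≈ -278.67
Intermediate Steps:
P(M) = -11/3 (P(M) = -4 + (⅙)*2 = -4 + ⅓ = -11/3)
d = 836/3 (d = (-11/3 - 66)*(-4) = -209/3*(-4) = 836/3 ≈ 278.67)
1/(26198 + (12976 + 23025)*(-11045 + 547)) - d = 1/(26198 + (12976 + 23025)*(-11045 + 547)) - 1*836/3 = 1/(26198 + 36001*(-10498)) - 836/3 = 1/(26198 - 377938498) - 836/3 = 1/(-377912300) - 836/3 = -1/377912300 - 836/3 = -315934682803/1133736900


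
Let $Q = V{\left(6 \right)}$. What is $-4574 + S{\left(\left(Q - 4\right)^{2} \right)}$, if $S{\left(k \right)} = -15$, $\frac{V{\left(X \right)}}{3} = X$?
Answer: $-4589$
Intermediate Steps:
$V{\left(X \right)} = 3 X$
$Q = 18$ ($Q = 3 \cdot 6 = 18$)
$-4574 + S{\left(\left(Q - 4\right)^{2} \right)} = -4574 - 15 = -4589$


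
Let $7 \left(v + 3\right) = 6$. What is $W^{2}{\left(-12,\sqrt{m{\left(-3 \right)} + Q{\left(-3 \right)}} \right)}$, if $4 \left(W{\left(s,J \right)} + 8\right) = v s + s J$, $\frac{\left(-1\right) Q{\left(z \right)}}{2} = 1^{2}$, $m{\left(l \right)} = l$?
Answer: $- \frac{2084}{49} + \frac{66 i \sqrt{5}}{7} \approx -42.531 + 21.083 i$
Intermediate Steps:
$v = - \frac{15}{7}$ ($v = -3 + \frac{1}{7} \cdot 6 = -3 + \frac{6}{7} = - \frac{15}{7} \approx -2.1429$)
$Q{\left(z \right)} = -2$ ($Q{\left(z \right)} = - 2 \cdot 1^{2} = \left(-2\right) 1 = -2$)
$W{\left(s,J \right)} = -8 - \frac{15 s}{28} + \frac{J s}{4}$ ($W{\left(s,J \right)} = -8 + \frac{- \frac{15 s}{7} + s J}{4} = -8 + \frac{- \frac{15 s}{7} + J s}{4} = -8 + \left(- \frac{15 s}{28} + \frac{J s}{4}\right) = -8 - \frac{15 s}{28} + \frac{J s}{4}$)
$W^{2}{\left(-12,\sqrt{m{\left(-3 \right)} + Q{\left(-3 \right)}} \right)} = \left(-8 - - \frac{45}{7} + \frac{1}{4} \sqrt{-3 - 2} \left(-12\right)\right)^{2} = \left(-8 + \frac{45}{7} + \frac{1}{4} \sqrt{-5} \left(-12\right)\right)^{2} = \left(-8 + \frac{45}{7} + \frac{1}{4} i \sqrt{5} \left(-12\right)\right)^{2} = \left(-8 + \frac{45}{7} - 3 i \sqrt{5}\right)^{2} = \left(- \frac{11}{7} - 3 i \sqrt{5}\right)^{2}$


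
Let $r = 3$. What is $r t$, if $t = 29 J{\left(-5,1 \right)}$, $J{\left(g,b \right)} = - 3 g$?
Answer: $1305$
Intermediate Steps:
$t = 435$ ($t = 29 \left(\left(-3\right) \left(-5\right)\right) = 29 \cdot 15 = 435$)
$r t = 3 \cdot 435 = 1305$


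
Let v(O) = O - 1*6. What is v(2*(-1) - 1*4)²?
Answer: 144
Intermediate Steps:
v(O) = -6 + O (v(O) = O - 6 = -6 + O)
v(2*(-1) - 1*4)² = (-6 + (2*(-1) - 1*4))² = (-6 + (-2 - 4))² = (-6 - 6)² = (-12)² = 144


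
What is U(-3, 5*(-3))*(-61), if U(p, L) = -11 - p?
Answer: 488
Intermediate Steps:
U(-3, 5*(-3))*(-61) = (-11 - 1*(-3))*(-61) = (-11 + 3)*(-61) = -8*(-61) = 488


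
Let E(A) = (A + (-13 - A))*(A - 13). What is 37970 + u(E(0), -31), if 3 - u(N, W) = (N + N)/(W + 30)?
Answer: 38311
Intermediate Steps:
E(A) = 169 - 13*A (E(A) = -13*(-13 + A) = 169 - 13*A)
u(N, W) = 3 - 2*N/(30 + W) (u(N, W) = 3 - (N + N)/(W + 30) = 3 - 2*N/(30 + W))
37970 + u(E(0), -31) = 37970 + (90 - 2*(169 - 13*0) + 3*(-31))/(30 - 31) = 37970 + (90 - 2*(169 + 0) - 93)/(-1) = 37970 - (90 - 2*169 - 93) = 37970 - (90 - 338 - 93) = 37970 - 1*(-341) = 37970 + 341 = 38311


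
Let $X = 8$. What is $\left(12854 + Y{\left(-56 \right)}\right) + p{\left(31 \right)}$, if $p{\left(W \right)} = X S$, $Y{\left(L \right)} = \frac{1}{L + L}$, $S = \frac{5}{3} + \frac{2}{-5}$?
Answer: $\frac{21611729}{1680} \approx 12864.0$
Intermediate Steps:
$S = \frac{19}{15}$ ($S = 5 \cdot \frac{1}{3} + 2 \left(- \frac{1}{5}\right) = \frac{5}{3} - \frac{2}{5} = \frac{19}{15} \approx 1.2667$)
$Y{\left(L \right)} = \frac{1}{2 L}$
$p{\left(W \right)} = \frac{152}{15}$ ($p{\left(W \right)} = 8 \cdot \frac{19}{15} = \frac{152}{15}$)
$\left(12854 + Y{\left(-56 \right)}\right) + p{\left(31 \right)} = \left(12854 + \frac{1}{2 \left(-56\right)}\right) + \frac{152}{15} = \left(12854 + \frac{1}{2} \left(- \frac{1}{56}\right)\right) + \frac{152}{15} = \left(12854 - \frac{1}{112}\right) + \frac{152}{15} = \frac{1439647}{112} + \frac{152}{15} = \frac{21611729}{1680}$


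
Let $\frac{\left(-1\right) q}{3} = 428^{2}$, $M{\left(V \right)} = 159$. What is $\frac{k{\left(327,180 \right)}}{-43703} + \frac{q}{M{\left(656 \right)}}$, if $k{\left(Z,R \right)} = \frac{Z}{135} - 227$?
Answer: $- \frac{360255530222}{104231655} \approx -3456.3$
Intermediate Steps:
$q = -549552$ ($q = - 3 \cdot 428^{2} = \left(-3\right) 183184 = -549552$)
$k{\left(Z,R \right)} = -227 + \frac{Z}{135}$ ($k{\left(Z,R \right)} = \frac{Z}{135} - 227 = -227 + \frac{Z}{135}$)
$\frac{k{\left(327,180 \right)}}{-43703} + \frac{q}{M{\left(656 \right)}} = \frac{-227 + \frac{1}{135} \cdot 327}{-43703} - \frac{549552}{159} = \left(-227 + \frac{109}{45}\right) \left(- \frac{1}{43703}\right) - \frac{183184}{53} = \left(- \frac{10106}{45}\right) \left(- \frac{1}{43703}\right) - \frac{183184}{53} = \frac{10106}{1966635} - \frac{183184}{53} = - \frac{360255530222}{104231655}$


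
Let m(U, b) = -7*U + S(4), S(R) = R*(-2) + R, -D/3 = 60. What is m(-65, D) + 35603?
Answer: 36054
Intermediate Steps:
D = -180 (D = -3*60 = -180)
S(R) = -R (S(R) = -2*R + R = -R)
m(U, b) = -4 - 7*U (m(U, b) = -7*U - 1*4 = -7*U - 4 = -4 - 7*U)
m(-65, D) + 35603 = (-4 - 7*(-65)) + 35603 = (-4 + 455) + 35603 = 451 + 35603 = 36054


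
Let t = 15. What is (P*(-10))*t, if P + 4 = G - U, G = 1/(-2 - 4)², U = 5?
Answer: 8075/6 ≈ 1345.8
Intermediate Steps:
G = 1/36 (G = 1/(-6)² = 1/36 ≈ 0.027778)
P = -323/36 (P = -4 + (1/36 - 1*5) = -4 + (1/36 - 5) = -4 - 179/36 = -323/36 ≈ -8.9722)
(P*(-10))*t = -323/36*(-10)*15 = (1615/18)*15 = 8075/6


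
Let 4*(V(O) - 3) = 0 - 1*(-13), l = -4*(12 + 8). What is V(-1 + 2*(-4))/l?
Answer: -5/64 ≈ -0.078125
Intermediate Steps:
l = -80 (l = -4*20 = -80)
V(O) = 25/4 (V(O) = 3 + (0 - 1*(-13))/4 = 3 + (0 + 13)/4 = 3 + (¼)*13 = 3 + 13/4 = 25/4)
V(-1 + 2*(-4))/l = (25/4)/(-80) = (25/4)*(-1/80) = -5/64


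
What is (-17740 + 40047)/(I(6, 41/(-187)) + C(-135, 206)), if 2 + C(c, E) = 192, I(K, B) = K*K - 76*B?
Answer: 4171409/45378 ≈ 91.926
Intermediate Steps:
I(K, B) = K² - 76*B
C(c, E) = 190 (C(c, E) = -2 + 192 = 190)
(-17740 + 40047)/(I(6, 41/(-187)) + C(-135, 206)) = (-17740 + 40047)/((6² - 3116/(-187)) + 190) = 22307/((36 - 3116*(-1)/187) + 190) = 22307/((36 - 76*(-41/187)) + 190) = 22307/((36 + 3116/187) + 190) = 22307/(9848/187 + 190) = 22307/(45378/187) = 22307*(187/45378) = 4171409/45378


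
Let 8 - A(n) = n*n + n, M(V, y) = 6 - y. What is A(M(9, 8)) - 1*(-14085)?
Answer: 14091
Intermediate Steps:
A(n) = 8 - n - n² (A(n) = 8 - (n*n + n) = 8 - (n² + n) = 8 - (n + n²) = 8 + (-n - n²) = 8 - n - n²)
A(M(9, 8)) - 1*(-14085) = (8 - (6 - 1*8) - (6 - 1*8)²) - 1*(-14085) = (8 - (6 - 8) - (6 - 8)²) + 14085 = (8 - 1*(-2) - 1*(-2)²) + 14085 = (8 + 2 - 1*4) + 14085 = (8 + 2 - 4) + 14085 = 6 + 14085 = 14091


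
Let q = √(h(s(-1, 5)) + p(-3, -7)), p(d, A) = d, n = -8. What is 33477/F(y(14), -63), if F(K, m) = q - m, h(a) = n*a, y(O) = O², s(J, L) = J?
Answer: 2109051/3964 - 33477*√5/3964 ≈ 513.17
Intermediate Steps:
h(a) = -8*a
q = √5 (q = √(-8*(-1) - 3) = √(8 - 3) = √5 ≈ 2.2361)
F(K, m) = √5 - m
33477/F(y(14), -63) = 33477/(√5 - 1*(-63)) = 33477/(√5 + 63) = 33477/(63 + √5)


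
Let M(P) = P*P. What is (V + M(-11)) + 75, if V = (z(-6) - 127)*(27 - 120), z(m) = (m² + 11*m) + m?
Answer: 15355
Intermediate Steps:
z(m) = m² + 12*m
V = 15159 (V = (-6*(12 - 6) - 127)*(27 - 120) = (-6*6 - 127)*(-93) = (-36 - 127)*(-93) = -163*(-93) = 15159)
M(P) = P²
(V + M(-11)) + 75 = (15159 + (-11)²) + 75 = (15159 + 121) + 75 = 15280 + 75 = 15355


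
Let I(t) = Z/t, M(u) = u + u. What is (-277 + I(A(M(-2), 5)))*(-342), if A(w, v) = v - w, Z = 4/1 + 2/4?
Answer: 94563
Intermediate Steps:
M(u) = 2*u
Z = 9/2 (Z = 4*1 + 2*(1/4) = 4 + 1/2 = 9/2 ≈ 4.5000)
I(t) = 9/(2*t)
(-277 + I(A(M(-2), 5)))*(-342) = (-277 + 9/(2*(5 - 2*(-2))))*(-342) = (-277 + 9/(2*(5 - 1*(-4))))*(-342) = (-277 + 9/(2*(5 + 4)))*(-342) = (-277 + (9/2)/9)*(-342) = (-277 + (9/2)*(1/9))*(-342) = (-277 + 1/2)*(-342) = -553/2*(-342) = 94563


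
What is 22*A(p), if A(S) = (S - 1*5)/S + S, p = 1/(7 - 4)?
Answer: -902/3 ≈ -300.67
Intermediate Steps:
p = 1/3 ≈ 0.33333
A(S) = S + (-5 + S)/S (A(S) = (S - 5)/S + S = (-5 + S)/S + S = S + (-5 + S)/S)
22*A(p) = 22*(1 + 1/3 - 5/1/3) = 22*(1 + 1/3 - 5*3) = 22*(1 + 1/3 - 15) = 22*(-41/3) = -902/3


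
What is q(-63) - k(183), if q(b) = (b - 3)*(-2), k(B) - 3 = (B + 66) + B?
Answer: -303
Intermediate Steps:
k(B) = 69 + 2*B (k(B) = 3 + ((B + 66) + B) = 3 + ((66 + B) + B) = 3 + (66 + 2*B) = 69 + 2*B)
q(b) = 6 - 2*b (q(b) = (-3 + b)*(-2) = 6 - 2*b)
q(-63) - k(183) = (6 - 2*(-63)) - (69 + 2*183) = (6 + 126) - (69 + 366) = 132 - 1*435 = 132 - 435 = -303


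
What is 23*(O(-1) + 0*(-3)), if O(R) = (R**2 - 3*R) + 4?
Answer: 184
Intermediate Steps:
O(R) = 4 + R**2 - 3*R
23*(O(-1) + 0*(-3)) = 23*((4 + (-1)**2 - 3*(-1)) + 0*(-3)) = 23*((4 + 1 + 3) + 0) = 23*(8 + 0) = 23*8 = 184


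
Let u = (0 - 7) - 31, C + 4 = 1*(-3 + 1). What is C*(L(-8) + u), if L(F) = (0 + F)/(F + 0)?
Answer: 222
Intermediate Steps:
C = -6 (C = -4 + 1*(-3 + 1) = -4 + 1*(-2) = -4 - 2 = -6)
L(F) = 1 (L(F) = F/F = 1)
u = -38 (u = -7 - 31 = -38)
C*(L(-8) + u) = -6*(1 - 38) = -6*(-37) = 222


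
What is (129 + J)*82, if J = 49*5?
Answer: 30668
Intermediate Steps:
J = 245
(129 + J)*82 = (129 + 245)*82 = 374*82 = 30668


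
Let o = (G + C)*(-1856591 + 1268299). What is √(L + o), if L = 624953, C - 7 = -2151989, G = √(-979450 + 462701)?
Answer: √(1265994419697 - 588292*I*√516749) ≈ 1.1252e+6 - 1.9e+2*I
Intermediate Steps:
G = I*√516749 (G = √(-516749) = I*√516749 ≈ 718.85*I)
C = -2151982 (C = 7 - 2151989 = -2151982)
o = 1265993794744 - 588292*I*√516749 (o = (I*√516749 - 2151982)*(-1856591 + 1268299) = (-2151982 + I*√516749)*(-588292) = 1265993794744 - 588292*I*√516749 ≈ 1.266e+12 - 4.229e+8*I)
√(L + o) = √(624953 + (1265993794744 - 588292*I*√516749)) = √(1265994419697 - 588292*I*√516749)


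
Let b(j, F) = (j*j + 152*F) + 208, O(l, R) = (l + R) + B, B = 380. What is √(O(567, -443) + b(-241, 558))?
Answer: √143609 ≈ 378.96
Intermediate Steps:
O(l, R) = 380 + R + l (O(l, R) = (l + R) + 380 = (R + l) + 380 = 380 + R + l)
b(j, F) = 208 + j² + 152*F (b(j, F) = (j² + 152*F) + 208 = 208 + j² + 152*F)
√(O(567, -443) + b(-241, 558)) = √((380 - 443 + 567) + (208 + (-241)² + 152*558)) = √(504 + (208 + 58081 + 84816)) = √(504 + 143105) = √143609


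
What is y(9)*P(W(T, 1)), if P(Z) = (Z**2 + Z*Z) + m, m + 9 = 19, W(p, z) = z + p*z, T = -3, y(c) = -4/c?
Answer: -8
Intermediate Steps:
m = 10 (m = -9 + 19 = 10)
P(Z) = 10 + 2*Z**2 (P(Z) = (Z**2 + Z*Z) + 10 = (Z**2 + Z**2) + 10 = 2*Z**2 + 10 = 10 + 2*Z**2)
y(9)*P(W(T, 1)) = (-4/9)*(10 + 2*(1*(1 - 3))**2) = (-4*1/9)*(10 + 2*(1*(-2))**2) = -4*(10 + 2*(-2)**2)/9 = -4*(10 + 2*4)/9 = -4*(10 + 8)/9 = -4/9*18 = -8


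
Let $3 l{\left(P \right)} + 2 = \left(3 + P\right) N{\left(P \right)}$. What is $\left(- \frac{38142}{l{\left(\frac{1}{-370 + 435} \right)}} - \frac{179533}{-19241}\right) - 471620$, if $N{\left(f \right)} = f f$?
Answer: $- \frac{243201412800036}{586908223} \approx -4.1438 \cdot 10^{5}$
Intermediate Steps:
$N{\left(f \right)} = f^{2}$
$l{\left(P \right)} = - \frac{2}{3} + \frac{P^{2} \left(3 + P\right)}{3}$ ($l{\left(P \right)} = - \frac{2}{3} + \frac{\left(3 + P\right) P^{2}}{3} = - \frac{2}{3} + \frac{P^{2} \left(3 + P\right)}{3}$)
$\left(- \frac{38142}{l{\left(\frac{1}{-370 + 435} \right)}} - \frac{179533}{-19241}\right) - 471620 = \left(- \frac{38142}{- \frac{2}{3} + \left(\frac{1}{-370 + 435}\right)^{2} + \frac{\left(\frac{1}{-370 + 435}\right)^{3}}{3}} - \frac{179533}{-19241}\right) - 471620 = \left(- \frac{38142}{- \frac{2}{3} + \left(\frac{1}{65}\right)^{2} + \frac{\left(\frac{1}{65}\right)^{3}}{3}} - - \frac{179533}{19241}\right) - 471620 = \left(- \frac{38142}{- \frac{2}{3} + \left(\frac{1}{65}\right)^{2} + \frac{1}{3 \cdot 274625}} + \frac{179533}{19241}\right) - 471620 = \left(- \frac{38142}{- \frac{2}{3} + \frac{1}{4225} + \frac{1}{3} \cdot \frac{1}{274625}} + \frac{179533}{19241}\right) - 471620 = \left(- \frac{38142}{- \frac{2}{3} + \frac{1}{4225} + \frac{1}{823875}} + \frac{179533}{19241}\right) - 471620 = \left(- \frac{38142}{- \frac{183018}{274625}} + \frac{179533}{19241}\right) - 471620 = \left(\left(-38142\right) \left(- \frac{274625}{183018}\right) + \frac{179533}{19241}\right) - 471620 = \left(\frac{1745791125}{30503} + \frac{179533}{19241}\right) - 471620 = \frac{33596243331224}{586908223} - 471620 = - \frac{243201412800036}{586908223}$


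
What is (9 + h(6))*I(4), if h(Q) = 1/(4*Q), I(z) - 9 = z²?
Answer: 5425/24 ≈ 226.04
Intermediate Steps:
I(z) = 9 + z²
h(Q) = 1/(4*Q)
(9 + h(6))*I(4) = (9 + (¼)/6)*(9 + 4²) = (9 + (¼)*(⅙))*(9 + 16) = (9 + 1/24)*25 = (217/24)*25 = 5425/24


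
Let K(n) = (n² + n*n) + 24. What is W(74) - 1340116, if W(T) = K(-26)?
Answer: -1338740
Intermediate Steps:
K(n) = 24 + 2*n² (K(n) = (n² + n²) + 24 = 2*n² + 24 = 24 + 2*n²)
W(T) = 1376 (W(T) = 24 + 2*(-26)² = 24 + 2*676 = 24 + 1352 = 1376)
W(74) - 1340116 = 1376 - 1340116 = -1338740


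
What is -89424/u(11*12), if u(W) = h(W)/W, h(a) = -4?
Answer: 2950992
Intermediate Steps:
u(W) = -4/W
-89424/u(11*12) = -89424/((-4/(11*12))) = -89424/((-4/132)) = -89424/((-4*1/132)) = -89424/(-1/33) = -89424*(-33) = 2950992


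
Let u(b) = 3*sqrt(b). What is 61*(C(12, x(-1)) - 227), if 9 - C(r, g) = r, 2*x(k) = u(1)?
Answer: -14030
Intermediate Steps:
x(k) = 3/2 (x(k) = (3*sqrt(1))/2 = (3*1)/2 = (1/2)*3 = 3/2)
C(r, g) = 9 - r
61*(C(12, x(-1)) - 227) = 61*((9 - 1*12) - 227) = 61*((9 - 12) - 227) = 61*(-3 - 227) = 61*(-230) = -14030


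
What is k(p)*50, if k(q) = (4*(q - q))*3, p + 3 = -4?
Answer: 0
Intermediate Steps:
p = -7 (p = -3 - 4 = -7)
k(q) = 0 (k(q) = (4*0)*3 = 0*3 = 0)
k(p)*50 = 0*50 = 0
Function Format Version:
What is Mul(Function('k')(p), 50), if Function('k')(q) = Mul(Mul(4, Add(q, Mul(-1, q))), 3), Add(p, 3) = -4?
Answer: 0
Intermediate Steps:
p = -7 (p = Add(-3, -4) = -7)
Function('k')(q) = 0 (Function('k')(q) = Mul(Mul(4, 0), 3) = Mul(0, 3) = 0)
Mul(Function('k')(p), 50) = Mul(0, 50) = 0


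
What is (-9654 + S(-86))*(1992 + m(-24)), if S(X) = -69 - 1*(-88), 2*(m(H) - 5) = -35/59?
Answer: -2270111985/118 ≈ -1.9238e+7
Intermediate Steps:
m(H) = 555/118 (m(H) = 5 + (-35/59)/2 = 5 + (-35*1/59)/2 = 5 + (½)*(-35/59) = 5 - 35/118 = 555/118)
S(X) = 19 (S(X) = -69 + 88 = 19)
(-9654 + S(-86))*(1992 + m(-24)) = (-9654 + 19)*(1992 + 555/118) = -9635*235611/118 = -2270111985/118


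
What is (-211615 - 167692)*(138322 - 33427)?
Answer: -39787407765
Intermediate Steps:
(-211615 - 167692)*(138322 - 33427) = -379307*104895 = -39787407765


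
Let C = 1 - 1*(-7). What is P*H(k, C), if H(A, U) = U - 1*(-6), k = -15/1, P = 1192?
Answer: 16688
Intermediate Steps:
k = -15 (k = -15*1 = -15)
C = 8 (C = 1 + 7 = 8)
H(A, U) = 6 + U (H(A, U) = U + 6 = 6 + U)
P*H(k, C) = 1192*(6 + 8) = 1192*14 = 16688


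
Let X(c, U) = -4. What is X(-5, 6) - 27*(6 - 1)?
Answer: -139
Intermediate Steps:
X(-5, 6) - 27*(6 - 1) = -4 - 27*(6 - 1) = -4 - 135 = -139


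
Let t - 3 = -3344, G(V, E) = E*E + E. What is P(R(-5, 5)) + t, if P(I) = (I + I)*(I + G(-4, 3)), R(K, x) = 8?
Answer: -3021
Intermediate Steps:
G(V, E) = E + E² (G(V, E) = E² + E = E + E²)
P(I) = 2*I*(12 + I) (P(I) = (I + I)*(I + 3*(1 + 3)) = (2*I)*(I + 3*4) = (2*I)*(I + 12) = (2*I)*(12 + I) = 2*I*(12 + I))
t = -3341 (t = 3 - 3344 = -3341)
P(R(-5, 5)) + t = 2*8*(12 + 8) - 3341 = 2*8*20 - 3341 = 320 - 3341 = -3021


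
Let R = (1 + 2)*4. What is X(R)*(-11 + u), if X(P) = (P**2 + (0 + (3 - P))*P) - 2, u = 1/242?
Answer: -45237/121 ≈ -373.86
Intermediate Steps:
u = 1/242 ≈ 0.0041322
R = 12 (R = 3*4 = 12)
X(P) = -2 + P**2 + P*(3 - P) (X(P) = (P**2 + (3 - P)*P) - 2 = (P**2 + P*(3 - P)) - 2 = -2 + P**2 + P*(3 - P))
X(R)*(-11 + u) = (-2 + 3*12)*(-11 + 1/242) = (-2 + 36)*(-2661/242) = 34*(-2661/242) = -45237/121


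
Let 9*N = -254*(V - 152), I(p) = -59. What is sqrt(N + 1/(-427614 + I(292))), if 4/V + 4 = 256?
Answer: sqrt(3113825029242087013)/26943399 ≈ 65.493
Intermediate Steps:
V = 1/63 (V = 4/(-4 + 256) = 4/252 = 4*(1/252) = 1/63 ≈ 0.015873)
N = 2432050/567 (N = (-254*(1/63 - 152))/9 = (-254*(-9575/63))/9 = (1/9)*(2432050/63) = 2432050/567 ≈ 4289.3)
sqrt(N + 1/(-427614 + I(292))) = sqrt(2432050/567 + 1/(-427614 - 59)) = sqrt(2432050/567 + 1/(-427673)) = sqrt(2432050/567 - 1/427673) = sqrt(1040122119083/242490591) = sqrt(3113825029242087013)/26943399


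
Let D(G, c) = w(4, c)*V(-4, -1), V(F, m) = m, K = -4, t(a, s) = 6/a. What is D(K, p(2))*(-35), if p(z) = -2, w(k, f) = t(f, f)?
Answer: -105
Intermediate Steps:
w(k, f) = 6/f
D(G, c) = -6/c (D(G, c) = (6/c)*(-1) = -6/c)
D(K, p(2))*(-35) = -6/(-2)*(-35) = -6*(-½)*(-35) = 3*(-35) = -105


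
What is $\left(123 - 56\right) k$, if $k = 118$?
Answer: $7906$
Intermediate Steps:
$\left(123 - 56\right) k = \left(123 - 56\right) 118 = 67 \cdot 118 = 7906$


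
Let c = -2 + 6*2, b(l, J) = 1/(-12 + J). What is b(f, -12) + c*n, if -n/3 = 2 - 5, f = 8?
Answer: 2159/24 ≈ 89.958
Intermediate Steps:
n = 9 (n = -3*(2 - 5) = -3*(-3) = 9)
c = 10 (c = -2 + 12 = 10)
b(f, -12) + c*n = 1/(-12 - 12) + 10*9 = 1/(-24) + 90 = -1/24 + 90 = 2159/24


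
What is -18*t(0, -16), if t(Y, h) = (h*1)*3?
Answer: 864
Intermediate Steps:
t(Y, h) = 3*h (t(Y, h) = h*3 = 3*h)
-18*t(0, -16) = -54*(-16) = -18*(-48) = 864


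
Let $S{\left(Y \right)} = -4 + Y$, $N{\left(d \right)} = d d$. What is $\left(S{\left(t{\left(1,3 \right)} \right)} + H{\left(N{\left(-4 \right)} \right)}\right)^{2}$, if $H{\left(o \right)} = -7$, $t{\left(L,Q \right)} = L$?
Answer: $100$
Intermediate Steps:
$N{\left(d \right)} = d^{2}$
$\left(S{\left(t{\left(1,3 \right)} \right)} + H{\left(N{\left(-4 \right)} \right)}\right)^{2} = \left(\left(-4 + 1\right) - 7\right)^{2} = \left(-3 - 7\right)^{2} = \left(-10\right)^{2} = 100$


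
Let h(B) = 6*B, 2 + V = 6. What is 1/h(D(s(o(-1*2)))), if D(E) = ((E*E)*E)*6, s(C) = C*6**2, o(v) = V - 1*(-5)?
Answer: 1/1224440064 ≈ 8.1670e-10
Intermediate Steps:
V = 4 (V = -2 + 6 = 4)
o(v) = 9 (o(v) = 4 - 1*(-5) = 4 + 5 = 9)
s(C) = 36*C (s(C) = C*36 = 36*C)
D(E) = 6*E**3 (D(E) = (E**2*E)*6 = E**3*6 = 6*E**3)
1/h(D(s(o(-1*2)))) = 1/(6*(6*(36*9)**3)) = 1/(6*(6*324**3)) = 1/(6*(6*34012224)) = 1/(6*204073344) = 1/1224440064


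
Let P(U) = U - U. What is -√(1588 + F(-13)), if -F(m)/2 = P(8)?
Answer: -2*√397 ≈ -39.850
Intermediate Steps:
P(U) = 0
F(m) = 0 (F(m) = -2*0 = 0)
-√(1588 + F(-13)) = -√(1588 + 0) = -√1588 = -2*√397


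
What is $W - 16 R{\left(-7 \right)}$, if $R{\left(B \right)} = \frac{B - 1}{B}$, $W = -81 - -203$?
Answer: $\frac{726}{7} \approx 103.71$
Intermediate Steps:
$W = 122$ ($W = -81 + 203 = 122$)
$R{\left(B \right)} = \frac{-1 + B}{B}$
$W - 16 R{\left(-7 \right)} = 122 - 16 \frac{-1 - 7}{-7} = 122 - 16 \left(\left(- \frac{1}{7}\right) \left(-8\right)\right) = 122 - \frac{128}{7} = \frac{726}{7}$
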